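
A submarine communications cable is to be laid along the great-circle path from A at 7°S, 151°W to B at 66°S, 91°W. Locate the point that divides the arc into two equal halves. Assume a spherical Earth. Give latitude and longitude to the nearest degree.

Write both endpoints as unit vectors p₁, p₂ with components (cos φ cos λ, cos φ sin λ, sin φ).
The central angle between the endpoints is δ = arccos(p₁·p₂) ≈ 1.252 rad (71.7°).
Interpolate at f = 1/2 with slerp weights a = sin((1−f)δ)/sin δ ≈ 0.617, b = sin(fδ)/sin δ ≈ 0.617.
p = a·p₁ + b·p₂ ≈ (-0.540, -0.548, -0.639); φ = arcsin(p_z) ≈ -39.71°, λ = atan2(p_y, p_x) ≈ -134.59°.

≈ 40°S, 135°W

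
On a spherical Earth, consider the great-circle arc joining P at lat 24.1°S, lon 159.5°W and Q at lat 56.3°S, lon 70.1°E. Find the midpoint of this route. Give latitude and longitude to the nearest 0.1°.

Convert each endpoint to a unit vector on the sphere (x = cos φ cos λ, y = cos φ sin λ, z = sin φ).
The central angle between the endpoints is δ = arccos(p₁·p₂) ≈ 1.559 rad (89.3°).
Interpolate at f = 1/2 with slerp weights a = sin((1−f)δ)/sin δ ≈ 0.703, b = sin(fδ)/sin δ ≈ 0.703.
p = a·p₁ + b·p₂ ≈ (-0.468, 0.142, -0.872); φ = arcsin(p_z) ≈ -60.70°, λ = atan2(p_y, p_x) ≈ 163.13°.

≈ lat 60.7°S, lon 163.1°E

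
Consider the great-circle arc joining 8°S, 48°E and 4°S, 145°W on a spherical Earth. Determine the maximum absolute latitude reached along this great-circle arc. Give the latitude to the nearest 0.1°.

≈ 42.9°S

The great circle lies in the plane with unit normal n̂ = (p₁ × p₂)/|p₁ × p₂|.
Here n̂_z ≈ +0.732; the vertex latitude is φ_max = arccos|n̂_z| ≈ 42.9°.
Check via Clairaut: cos φ_max = |cos φ₁| · sin C = cos(8.0°)·sin(132.3°) ≈ 0.732, again giving ≈ 42.9°.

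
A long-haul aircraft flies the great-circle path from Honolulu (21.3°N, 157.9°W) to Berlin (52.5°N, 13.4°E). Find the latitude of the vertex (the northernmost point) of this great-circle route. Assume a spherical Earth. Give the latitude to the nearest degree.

The great circle lies in the plane with unit normal n̂ = (p₁ × p₂)/|p₁ × p₂|.
Here n̂_z ≈ +0.089; the vertex latitude is φ_max = arccos|n̂_z| ≈ 84.9°.

≈ 85°N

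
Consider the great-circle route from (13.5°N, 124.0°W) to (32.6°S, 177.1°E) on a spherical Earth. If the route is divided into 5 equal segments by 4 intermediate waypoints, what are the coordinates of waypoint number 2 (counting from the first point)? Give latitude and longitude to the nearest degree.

≈ (6°S, 146°W)

The haversine formula gives a central angle δ ≈ 1.269 rad (72.7°) between the endpoints.
Interpolate at f = 2/5 with slerp weights a = sin((1−f)δ)/sin δ ≈ 0.723, b = sin(fδ)/sin δ ≈ 0.509.
p = a·p₁ + b·p₂ ≈ (-0.821, -0.561, -0.106); φ = arcsin(p_z) ≈ -6.06°, λ = atan2(p_y, p_x) ≈ -145.67°.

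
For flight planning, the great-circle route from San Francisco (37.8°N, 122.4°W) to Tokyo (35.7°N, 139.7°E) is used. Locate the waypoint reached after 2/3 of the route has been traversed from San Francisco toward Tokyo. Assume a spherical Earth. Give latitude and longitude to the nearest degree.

Write both endpoints as unit vectors p₁, p₂ with components (cos φ cos λ, cos φ sin λ, sin φ).
The central angle between the endpoints is δ = arccos(p₁·p₂) ≈ 1.298 rad (74.4°).
Interpolate at f = 2/3 with slerp weights a = sin((1−f)δ)/sin δ ≈ 0.435, b = sin(fδ)/sin δ ≈ 0.791.
p = a·p₁ + b·p₂ ≈ (-0.674, 0.125, 0.728); φ = arcsin(p_z) ≈ 46.73°, λ = atan2(p_y, p_x) ≈ 169.51°.

≈ (47°N, 170°E)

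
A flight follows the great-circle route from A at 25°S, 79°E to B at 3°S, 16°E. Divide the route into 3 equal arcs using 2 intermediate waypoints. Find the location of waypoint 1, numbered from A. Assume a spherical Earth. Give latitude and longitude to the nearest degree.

Convert each endpoint to a unit vector on the sphere (x = cos φ cos λ, y = cos φ sin λ, z = sin φ).
The central angle between the endpoints is δ = arccos(p₁·p₂) ≈ 1.123 rad (64.3°).
Interpolate at f = 1/3 with slerp weights a = sin((1−f)δ)/sin δ ≈ 0.755, b = sin(fδ)/sin δ ≈ 0.406.
p = a·p₁ + b·p₂ ≈ (0.520, 0.783, -0.340); φ = arcsin(p_z) ≈ -19.90°, λ = atan2(p_y, p_x) ≈ 56.43°.

≈ 20°S, 56°E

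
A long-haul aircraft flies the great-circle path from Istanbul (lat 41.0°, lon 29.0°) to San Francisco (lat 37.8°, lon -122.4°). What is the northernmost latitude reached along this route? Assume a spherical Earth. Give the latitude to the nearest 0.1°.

≈ 73.3°

The great circle lies in the plane with unit normal n̂ = (p₁ × p₂)/|p₁ × p₂|.
Here n̂_z ≈ -0.288; the vertex latitude is φ_max = arccos|n̂_z| ≈ 73.3°.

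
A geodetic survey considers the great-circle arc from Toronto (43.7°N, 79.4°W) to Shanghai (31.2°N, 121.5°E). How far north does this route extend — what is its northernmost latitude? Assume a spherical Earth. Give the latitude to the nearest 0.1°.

≈ 76.9°N

The great circle lies in the plane with unit normal n̂ = (p₁ × p₂)/|p₁ × p₂|.
Here n̂_z ≈ -0.226; the vertex latitude is φ_max = arccos|n̂_z| ≈ 76.9°.
Check via Clairaut: cos φ_max = |cos φ₁| · sin C = cos(43.7°)·sin(18.2°) ≈ 0.226, again giving ≈ 76.9°.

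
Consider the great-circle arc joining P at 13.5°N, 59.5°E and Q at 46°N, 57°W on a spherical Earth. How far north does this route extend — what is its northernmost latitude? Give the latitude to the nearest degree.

The great circle lies in the plane with unit normal n̂ = (p₁ × p₂)/|p₁ × p₂|.
Here n̂_z ≈ -0.610; the vertex latitude is φ_max = arccos|n̂_z| ≈ 52.4°.
Check via Clairaut: cos φ_max = |cos φ₁| · sin C = cos(13.5°)·sin(38.9°) ≈ 0.610, again giving ≈ 52.4°.

≈ 52°N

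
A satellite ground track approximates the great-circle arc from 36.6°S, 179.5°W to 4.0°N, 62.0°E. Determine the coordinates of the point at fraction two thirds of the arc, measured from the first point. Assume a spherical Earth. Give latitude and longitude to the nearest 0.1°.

From cos δ = sin φ₁ sin φ₂ + cos φ₁ cos φ₂ cos Δλ, the central angle is δ ≈ 2.008 rad (115.1°).
Interpolate at f = 2/3 with slerp weights a = sin((1−f)δ)/sin δ ≈ 0.685, b = sin(fδ)/sin δ ≈ 1.074.
p = a·p₁ + b·p₂ ≈ (-0.047, 0.942, -0.334); φ = arcsin(p_z) ≈ -19.48°, λ = atan2(p_y, p_x) ≈ 92.84°.

≈ 19.5°S, 92.8°E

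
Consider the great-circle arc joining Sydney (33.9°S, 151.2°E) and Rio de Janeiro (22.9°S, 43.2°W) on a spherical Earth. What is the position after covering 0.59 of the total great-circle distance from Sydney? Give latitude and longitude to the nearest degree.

Write both endpoints as unit vectors p₁, p₂ with components (cos φ cos λ, cos φ sin λ, sin φ).
The central angle between the endpoints is δ = arccos(p₁·p₂) ≈ 2.122 rad (121.6°).
Interpolate at f = 0.59 with slerp weights a = sin((1−f)δ)/sin δ ≈ 0.897, b = sin(fδ)/sin δ ≈ 1.115.
p = a·p₁ + b·p₂ ≈ (0.096, -0.344, -0.934); φ = arcsin(p_z) ≈ -69.07°, λ = atan2(p_y, p_x) ≈ -74.42°.

≈ (69°S, 74°W)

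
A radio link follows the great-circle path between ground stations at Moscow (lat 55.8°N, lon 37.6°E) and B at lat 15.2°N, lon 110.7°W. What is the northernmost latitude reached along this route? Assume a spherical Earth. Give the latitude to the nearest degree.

≈ 73°N

The great circle lies in the plane with unit normal n̂ = (p₁ × p₂)/|p₁ × p₂|.
Here n̂_z ≈ -0.294; the vertex latitude is φ_max = arccos|n̂_z| ≈ 72.9°.
Check via Clairaut: cos φ_max = |cos φ₁| · sin C = cos(55.8°)·sin(31.5°) ≈ 0.294, again giving ≈ 72.9°.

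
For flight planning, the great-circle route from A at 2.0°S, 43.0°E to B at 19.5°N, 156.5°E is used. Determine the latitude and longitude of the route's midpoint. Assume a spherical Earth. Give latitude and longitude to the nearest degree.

≈ 16°N, 97°E

Write both endpoints as unit vectors p₁, p₂ with components (cos φ cos λ, cos φ sin λ, sin φ).
The central angle between the endpoints is δ = arccos(p₁·p₂) ≈ 1.968 rad (112.8°).
Interpolate at f = 1/2 with slerp weights a = sin((1−f)δ)/sin δ ≈ 0.903, b = sin(fδ)/sin δ ≈ 0.903.
p = a·p₁ + b·p₂ ≈ (-0.121, 0.955, 0.270); φ = arcsin(p_z) ≈ 15.67°, λ = atan2(p_y, p_x) ≈ 97.20°.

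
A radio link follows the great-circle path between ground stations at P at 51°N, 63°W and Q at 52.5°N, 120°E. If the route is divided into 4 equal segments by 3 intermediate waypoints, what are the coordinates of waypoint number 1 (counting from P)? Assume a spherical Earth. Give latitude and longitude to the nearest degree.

≈ 70°N, 65°W

The haversine formula gives a central angle δ ≈ 1.335 rad (76.5°) between the endpoints.
Interpolate at f = 1/4 with slerp weights a = sin((1−f)δ)/sin δ ≈ 0.866, b = sin(fδ)/sin δ ≈ 0.337.
p = a·p₁ + b·p₂ ≈ (0.145, -0.308, 0.940); φ = arcsin(p_z) ≈ 70.10°, λ = atan2(p_y, p_x) ≈ -64.81°.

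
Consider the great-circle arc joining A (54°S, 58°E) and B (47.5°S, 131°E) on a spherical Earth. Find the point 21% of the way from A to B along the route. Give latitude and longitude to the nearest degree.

≈ (57°S, 74°E)

The haversine formula gives a central angle δ ≈ 0.778 rad (44.6°) between the endpoints.
Interpolate at f = 0.21 with slerp weights a = sin((1−f)δ)/sin δ ≈ 0.822, b = sin(fδ)/sin δ ≈ 0.232.
p = a·p₁ + b·p₂ ≈ (0.153, 0.528, -0.836); φ = arcsin(p_z) ≈ -56.67°, λ = atan2(p_y, p_x) ≈ 73.81°.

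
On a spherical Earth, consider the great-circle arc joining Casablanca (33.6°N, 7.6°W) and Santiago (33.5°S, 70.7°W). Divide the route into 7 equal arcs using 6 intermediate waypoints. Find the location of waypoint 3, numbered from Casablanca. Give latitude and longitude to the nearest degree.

The haversine formula gives a central angle δ ≈ 1.562 rad (89.5°) between the endpoints.
Interpolate at f = 3/7 with slerp weights a = sin((1−f)δ)/sin δ ≈ 0.779, b = sin(fδ)/sin δ ≈ 0.621.
p = a·p₁ + b·p₂ ≈ (0.814, -0.574, 0.088); φ = arcsin(p_z) ≈ 5.07°, λ = atan2(p_y, p_x) ≈ -35.20°.

≈ (5°N, 35°W)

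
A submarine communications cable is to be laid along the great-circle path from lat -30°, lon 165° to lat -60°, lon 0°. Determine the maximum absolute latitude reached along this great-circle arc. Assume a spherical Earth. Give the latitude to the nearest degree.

The great circle lies in the plane with unit normal n̂ = (p₁ × p₂)/|p₁ × p₂|.
Here n̂_z ≈ -0.112; the vertex latitude is φ_max = arccos|n̂_z| ≈ 83.6°.

≈ -84°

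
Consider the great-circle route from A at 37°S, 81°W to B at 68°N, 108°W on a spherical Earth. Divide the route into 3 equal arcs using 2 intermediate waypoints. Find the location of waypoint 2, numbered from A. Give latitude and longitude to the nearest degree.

From cos δ = sin φ₁ sin φ₂ + cos φ₁ cos φ₂ cos Δλ, the central angle is δ ≈ 1.867 rad (106.9°).
Interpolate at f = 2/3 with slerp weights a = sin((1−f)δ)/sin δ ≈ 0.609, b = sin(fδ)/sin δ ≈ 0.990.
p = a·p₁ + b·p₂ ≈ (-0.039, -0.833, 0.551); φ = arcsin(p_z) ≈ 33.46°, λ = atan2(p_y, p_x) ≈ -92.65°.

≈ 33°N, 93°W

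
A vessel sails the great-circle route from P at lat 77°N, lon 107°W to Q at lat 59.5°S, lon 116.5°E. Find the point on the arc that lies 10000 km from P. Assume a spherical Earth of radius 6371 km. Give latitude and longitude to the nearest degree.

≈ lat 6°N, lon 138°E

Write both endpoints as unit vectors p₁, p₂ with components (cos φ cos λ, cos φ sin λ, sin φ).
The central angle between the endpoints is δ = arccos(p₁·p₂) ≈ 2.745 rad (157.3°). The total great-circle distance is δ·R ≈ 2.745 × 6371 ≈ 17488 km, so the target fraction is f = 10000/17488 ≈ 0.572.
Interpolate at f ≈ 0.572 with slerp weights a = sin((1−f)δ)/sin δ ≈ 2.389, b = sin(fδ)/sin δ ≈ 2.588.
p = a·p₁ + b·p₂ ≈ (-0.743, 0.662, 0.097); φ = arcsin(p_z) ≈ 5.58°, λ = atan2(p_y, p_x) ≈ 138.32°.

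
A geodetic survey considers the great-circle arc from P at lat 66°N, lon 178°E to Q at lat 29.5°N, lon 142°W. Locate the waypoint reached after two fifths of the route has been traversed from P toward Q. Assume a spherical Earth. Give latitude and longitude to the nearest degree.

≈ lat 53°N, lon 158°W

Convert each endpoint to a unit vector on the sphere (x = cos φ cos λ, y = cos φ sin λ, z = sin φ).
The central angle between the endpoints is δ = arccos(p₁·p₂) ≈ 0.766 rad (43.9°).
Interpolate at f = 2/5 with slerp weights a = sin((1−f)δ)/sin δ ≈ 0.640, b = sin(fδ)/sin δ ≈ 0.435.
p = a·p₁ + b·p₂ ≈ (-0.558, -0.224, 0.799); φ = arcsin(p_z) ≈ 53.01°, λ = atan2(p_y, p_x) ≈ -158.14°.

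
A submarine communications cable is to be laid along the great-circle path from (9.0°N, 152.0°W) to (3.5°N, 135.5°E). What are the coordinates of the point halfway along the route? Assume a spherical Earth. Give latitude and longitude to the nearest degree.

≈ (8°N, 172°E)

Convert each endpoint to a unit vector on the sphere (x = cos φ cos λ, y = cos φ sin λ, z = sin φ).
The central angle between the endpoints is δ = arccos(p₁·p₂) ≈ 1.260 rad (72.2°).
Interpolate at f = 1/2 with slerp weights a = sin((1−f)δ)/sin δ ≈ 0.619, b = sin(fδ)/sin δ ≈ 0.619.
p = a·p₁ + b·p₂ ≈ (-0.980, 0.146, 0.135); φ = arcsin(p_z) ≈ 7.73°, λ = atan2(p_y, p_x) ≈ 171.53°.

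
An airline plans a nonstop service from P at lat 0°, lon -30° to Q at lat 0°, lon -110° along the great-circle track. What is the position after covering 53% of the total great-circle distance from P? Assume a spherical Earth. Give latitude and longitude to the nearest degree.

≈ lat 0°, lon -72°

Write both endpoints as unit vectors p₁, p₂ with components (cos φ cos λ, cos φ sin λ, sin φ).
The central angle between the endpoints is δ = arccos(p₁·p₂) ≈ 1.396 rad (80.0°).
Interpolate at f = 0.53 with slerp weights a = sin((1−f)δ)/sin δ ≈ 0.620, b = sin(fδ)/sin δ ≈ 0.685.
p = a·p₁ + b·p₂ ≈ (0.302, -0.953, 0.000); φ = arcsin(p_z) ≈ 0.00°, λ = atan2(p_y, p_x) ≈ -72.40°.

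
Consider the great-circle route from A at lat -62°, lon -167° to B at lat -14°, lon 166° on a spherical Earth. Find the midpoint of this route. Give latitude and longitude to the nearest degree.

≈ lat -39°, lon 175°

Write both endpoints as unit vectors p₁, p₂ with components (cos φ cos λ, cos φ sin λ, sin φ).
The central angle between the endpoints is δ = arccos(p₁·p₂) ≈ 0.903 rad (51.7°).
Interpolate at f = 1/2 with slerp weights a = sin((1−f)δ)/sin δ ≈ 0.556, b = sin(fδ)/sin δ ≈ 0.556.
p = a·p₁ + b·p₂ ≈ (-0.777, 0.072, -0.625); φ = arcsin(p_z) ≈ -38.68°, λ = atan2(p_y, p_x) ≈ 174.73°.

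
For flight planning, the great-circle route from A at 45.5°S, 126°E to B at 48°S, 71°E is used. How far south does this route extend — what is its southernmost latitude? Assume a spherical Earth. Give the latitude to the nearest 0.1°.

≈ 50.3°S

The great circle lies in the plane with unit normal n̂ = (p₁ × p₂)/|p₁ × p₂|.
Here n̂_z ≈ -0.639; the vertex latitude is φ_max = arccos|n̂_z| ≈ 50.3°.
Check via Clairaut: cos φ_max = |cos φ₁| · sin C = cos(45.5°)·sin(114.3°) ≈ 0.639, again giving ≈ 50.3°.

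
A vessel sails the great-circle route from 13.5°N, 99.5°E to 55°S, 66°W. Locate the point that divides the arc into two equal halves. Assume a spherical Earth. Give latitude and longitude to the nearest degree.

Write both endpoints as unit vectors p₁, p₂ with components (cos φ cos λ, cos φ sin λ, sin φ).
The central angle between the endpoints is δ = arccos(p₁·p₂) ≈ 2.391 rad (137.0°).
Interpolate at f = 1/2 with slerp weights a = sin((1−f)δ)/sin δ ≈ 1.364, b = sin(fδ)/sin δ ≈ 1.364.
p = a·p₁ + b·p₂ ≈ (0.099, 0.593, -0.799); φ = arcsin(p_z) ≈ -53.02°, λ = atan2(p_y, p_x) ≈ 80.50°.

≈ 53°S, 80°E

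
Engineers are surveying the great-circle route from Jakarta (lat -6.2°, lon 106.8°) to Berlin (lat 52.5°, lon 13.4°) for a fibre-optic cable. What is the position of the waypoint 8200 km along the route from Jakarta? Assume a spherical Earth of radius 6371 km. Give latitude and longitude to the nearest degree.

From cos δ = sin φ₁ sin φ₂ + cos φ₁ cos φ₂ cos Δλ, the central angle is δ ≈ 1.693 rad (97.0°). The total great-circle distance is δ·R ≈ 1.693 × 6371 ≈ 10784 km, so the target fraction is f = 8200/10784 ≈ 0.760.
Interpolate at f ≈ 0.760 with slerp weights a = sin((1−f)δ)/sin δ ≈ 0.398, b = sin(fδ)/sin δ ≈ 0.967.
p = a·p₁ + b·p₂ ≈ (0.459, 0.515, 0.724); φ = arcsin(p_z) ≈ 46.42°, λ = atan2(p_y, p_x) ≈ 48.31°.

≈ lat 46°, lon 48°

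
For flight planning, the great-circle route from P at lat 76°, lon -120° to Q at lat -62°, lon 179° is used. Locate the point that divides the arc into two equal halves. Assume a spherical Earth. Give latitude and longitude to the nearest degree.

Write both endpoints as unit vectors p₁, p₂ with components (cos φ cos λ, cos φ sin λ, sin φ).
The central angle between the endpoints is δ = arccos(p₁·p₂) ≈ 2.501 rad (143.3°).
Interpolate at f = 1/2 with slerp weights a = sin((1−f)δ)/sin δ ≈ 1.588, b = sin(fδ)/sin δ ≈ 1.588.
p = a·p₁ + b·p₂ ≈ (-0.937, -0.320, 0.139); φ = arcsin(p_z) ≈ 7.97°, λ = atan2(p_y, p_x) ≈ -161.17°.

≈ lat 8°, lon -161°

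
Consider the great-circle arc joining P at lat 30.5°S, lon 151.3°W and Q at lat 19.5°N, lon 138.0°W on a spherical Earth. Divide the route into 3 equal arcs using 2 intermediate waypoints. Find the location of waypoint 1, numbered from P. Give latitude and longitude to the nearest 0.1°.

≈ lat 13.9°S, lon 146.5°W

Write both endpoints as unit vectors p₁, p₂ with components (cos φ cos λ, cos φ sin λ, sin φ).
The central angle between the endpoints is δ = arccos(p₁·p₂) ≈ 0.901 rad (51.6°).
Interpolate at f = 1/3 with slerp weights a = sin((1−f)δ)/sin δ ≈ 0.721, b = sin(fδ)/sin δ ≈ 0.377.
p = a·p₁ + b·p₂ ≈ (-0.809, -0.536, -0.240); φ = arcsin(p_z) ≈ -13.88°, λ = atan2(p_y, p_x) ≈ -146.46°.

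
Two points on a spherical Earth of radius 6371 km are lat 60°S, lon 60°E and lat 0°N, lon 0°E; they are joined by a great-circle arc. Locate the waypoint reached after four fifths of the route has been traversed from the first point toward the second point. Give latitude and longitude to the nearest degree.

≈ lat 13°S, lon 7°E

Convert each endpoint to a unit vector on the sphere (x = cos φ cos λ, y = cos φ sin λ, z = sin φ).
The central angle between the endpoints is δ = arccos(p₁·p₂) ≈ 1.318 rad (75.5°).
Interpolate at f = 4/5 with slerp weights a = sin((1−f)δ)/sin δ ≈ 0.269, b = sin(fδ)/sin δ ≈ 0.898.
p = a·p₁ + b·p₂ ≈ (0.965, 0.117, -0.233); φ = arcsin(p_z) ≈ -13.48°, λ = atan2(p_y, p_x) ≈ 6.88°.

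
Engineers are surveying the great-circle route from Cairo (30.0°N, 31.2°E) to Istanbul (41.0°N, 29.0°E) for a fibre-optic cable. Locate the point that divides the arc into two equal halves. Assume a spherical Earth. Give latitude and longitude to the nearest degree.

Write both endpoints as unit vectors p₁, p₂ with components (cos φ cos λ, cos φ sin λ, sin φ).
The central angle between the endpoints is δ = arccos(p₁·p₂) ≈ 0.194 rad (11.1°).
Interpolate at f = 1/2 with slerp weights a = sin((1−f)δ)/sin δ ≈ 0.502, b = sin(fδ)/sin δ ≈ 0.502.
p = a·p₁ + b·p₂ ≈ (0.704, 0.409, 0.581); φ = arcsin(p_z) ≈ 35.50°, λ = atan2(p_y, p_x) ≈ 30.18°.

≈ 36°N, 30°E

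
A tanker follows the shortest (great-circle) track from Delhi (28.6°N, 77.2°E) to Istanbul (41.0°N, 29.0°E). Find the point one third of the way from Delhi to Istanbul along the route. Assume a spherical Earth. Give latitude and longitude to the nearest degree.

Write both endpoints as unit vectors p₁, p₂ with components (cos φ cos λ, cos φ sin λ, sin φ).
The central angle between the endpoints is δ = arccos(p₁·p₂) ≈ 0.714 rad (40.9°).
Interpolate at f = 1/3 with slerp weights a = sin((1−f)δ)/sin δ ≈ 0.700, b = sin(fδ)/sin δ ≈ 0.360.
p = a·p₁ + b·p₂ ≈ (0.374, 0.731, 0.571); φ = arcsin(p_z) ≈ 34.83°, λ = atan2(p_y, p_x) ≈ 62.91°.

≈ 35°N, 63°E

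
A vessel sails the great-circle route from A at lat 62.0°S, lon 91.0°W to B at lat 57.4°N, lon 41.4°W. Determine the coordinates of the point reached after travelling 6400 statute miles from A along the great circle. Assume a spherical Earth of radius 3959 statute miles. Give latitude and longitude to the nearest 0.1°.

≈ lat 26.5°N, lon 56.8°W

Write both endpoints as unit vectors p₁, p₂ with components (cos φ cos λ, cos φ sin λ, sin φ).
The central angle between the endpoints is δ = arccos(p₁·p₂) ≈ 2.189 rad (125.4°). The total great-circle distance is δ·R ≈ 2.189 × 3959 ≈ 8668 mi, so the target fraction is f = 6400/8668 ≈ 0.738.
Interpolate at f ≈ 0.738 with slerp weights a = sin((1−f)δ)/sin δ ≈ 0.665, b = sin(fδ)/sin δ ≈ 1.226.
p = a·p₁ + b·p₂ ≈ (0.490, -0.749, 0.446); φ = arcsin(p_z) ≈ 26.46°, λ = atan2(p_y, p_x) ≈ -56.81°.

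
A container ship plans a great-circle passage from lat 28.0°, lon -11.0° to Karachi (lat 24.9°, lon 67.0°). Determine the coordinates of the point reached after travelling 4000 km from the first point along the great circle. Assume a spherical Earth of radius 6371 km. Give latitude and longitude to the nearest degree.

≈ lat 33°, lon 31°

Convert each endpoint to a unit vector on the sphere (x = cos φ cos λ, y = cos φ sin λ, z = sin φ).
The central angle between the endpoints is δ = arccos(p₁·p₂) ≈ 1.198 rad (68.6°). The total great-circle distance is δ·R ≈ 1.198 × 6371 ≈ 7633 km, so the target fraction is f = 4000/7633 ≈ 0.524.
Interpolate at f ≈ 0.524 with slerp weights a = sin((1−f)δ)/sin δ ≈ 0.580, b = sin(fδ)/sin δ ≈ 0.631.
p = a·p₁ + b·p₂ ≈ (0.726, 0.429, 0.538); φ = arcsin(p_z) ≈ 32.52°, λ = atan2(p_y, p_x) ≈ 30.58°.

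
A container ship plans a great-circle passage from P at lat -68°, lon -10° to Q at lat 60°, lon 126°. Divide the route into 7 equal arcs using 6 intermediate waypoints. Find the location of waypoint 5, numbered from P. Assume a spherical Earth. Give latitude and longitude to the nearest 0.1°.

From cos δ = sin φ₁ sin φ₂ + cos φ₁ cos φ₂ cos Δλ, the central angle is δ ≈ 2.787 rad (159.7°).
Interpolate at f = 5/7 with slerp weights a = sin((1−f)δ)/sin δ ≈ 2.057, b = sin(fδ)/sin δ ≈ 2.628.
p = a·p₁ + b·p₂ ≈ (-0.014, 0.929, 0.369); φ = arcsin(p_z) ≈ 21.65°, λ = atan2(p_y, p_x) ≈ 90.84°.

≈ lat 21.6°, lon 90.8°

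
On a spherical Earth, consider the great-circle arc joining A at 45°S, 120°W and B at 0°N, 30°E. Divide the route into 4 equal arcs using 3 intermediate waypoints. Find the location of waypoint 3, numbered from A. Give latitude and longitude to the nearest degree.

Convert each endpoint to a unit vector on the sphere (x = cos φ cos λ, y = cos φ sin λ, z = sin φ).
The central angle between the endpoints is δ = arccos(p₁·p₂) ≈ 2.230 rad (127.8°).
Interpolate at f = 3/4 with slerp weights a = sin((1−f)δ)/sin δ ≈ 0.669, b = sin(fδ)/sin δ ≈ 1.258.
p = a·p₁ + b·p₂ ≈ (0.853, 0.219, -0.473); φ = arcsin(p_z) ≈ -28.24°, λ = atan2(p_y, p_x) ≈ 14.42°.

≈ 28°S, 14°E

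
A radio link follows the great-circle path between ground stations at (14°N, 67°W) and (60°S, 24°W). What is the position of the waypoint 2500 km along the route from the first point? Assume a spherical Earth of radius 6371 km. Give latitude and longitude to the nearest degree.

≈ (7°S, 59°W)

Write both endpoints as unit vectors p₁, p₂ with components (cos φ cos λ, cos φ sin λ, sin φ).
The central angle between the endpoints is δ = arccos(p₁·p₂) ≈ 1.425 rad (81.6°). The total great-circle distance is δ·R ≈ 1.425 × 6371 ≈ 9079 km, so the target fraction is f = 2500/9079 ≈ 0.275.
Interpolate at f ≈ 0.275 with slerp weights a = sin((1−f)δ)/sin δ ≈ 0.868, b = sin(fδ)/sin δ ≈ 0.387.
p = a·p₁ + b·p₂ ≈ (0.506, -0.854, -0.125); φ = arcsin(p_z) ≈ -7.17°, λ = atan2(p_y, p_x) ≈ -59.37°.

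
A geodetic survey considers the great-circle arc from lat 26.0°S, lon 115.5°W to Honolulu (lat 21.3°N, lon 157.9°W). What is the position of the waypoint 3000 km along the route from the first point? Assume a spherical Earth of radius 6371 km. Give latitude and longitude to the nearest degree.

From cos δ = sin φ₁ sin φ₂ + cos φ₁ cos φ₂ cos Δλ, the central angle is δ ≈ 1.094 rad (62.7°). The total great-circle distance is δ·R ≈ 1.094 × 6371 ≈ 6968 km, so the target fraction is f = 3000/6968 ≈ 0.431.
Interpolate at f ≈ 0.431 with slerp weights a = sin((1−f)δ)/sin δ ≈ 0.657, b = sin(fδ)/sin δ ≈ 0.511.
p = a·p₁ + b·p₂ ≈ (-0.695, -0.712, -0.102); φ = arcsin(p_z) ≈ -5.88°, λ = atan2(p_y, p_x) ≈ -134.32°.

≈ lat 6°S, lon 134°W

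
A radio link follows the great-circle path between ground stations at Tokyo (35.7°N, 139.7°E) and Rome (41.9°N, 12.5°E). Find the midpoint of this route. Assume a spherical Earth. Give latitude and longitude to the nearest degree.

≈ 61°N, 81°E

Convert each endpoint to a unit vector on the sphere (x = cos φ cos λ, y = cos φ sin λ, z = sin φ).
The central angle between the endpoints is δ = arccos(p₁·p₂) ≈ 1.547 rad (88.6°).
Interpolate at f = 1/2 with slerp weights a = sin((1−f)δ)/sin δ ≈ 0.699, b = sin(fδ)/sin δ ≈ 0.699.
p = a·p₁ + b·p₂ ≈ (0.075, 0.480, 0.874); φ = arcsin(p_z) ≈ 60.96°, λ = atan2(p_y, p_x) ≈ 81.11°.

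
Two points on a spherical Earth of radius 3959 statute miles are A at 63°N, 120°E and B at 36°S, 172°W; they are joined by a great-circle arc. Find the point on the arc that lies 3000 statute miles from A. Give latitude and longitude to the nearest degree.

Write both endpoints as unit vectors p₁, p₂ with components (cos φ cos λ, cos φ sin λ, sin φ).
The central angle between the endpoints is δ = arccos(p₁·p₂) ≈ 1.967 rad (112.7°). The total great-circle distance is δ·R ≈ 1.967 × 3959 ≈ 7788 mi, so the target fraction is f = 3000/7788 ≈ 0.385.
Interpolate at f ≈ 0.385 with slerp weights a = sin((1−f)δ)/sin δ ≈ 1.014, b = sin(fδ)/sin δ ≈ 0.745.
p = a·p₁ + b·p₂ ≈ (-0.827, 0.315, 0.466); φ = arcsin(p_z) ≈ 27.75°, λ = atan2(p_y, p_x) ≈ 159.16°.

≈ 28°N, 159°E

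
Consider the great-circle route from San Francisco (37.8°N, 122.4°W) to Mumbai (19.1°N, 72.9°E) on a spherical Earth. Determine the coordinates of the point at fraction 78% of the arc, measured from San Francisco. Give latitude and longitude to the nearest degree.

≈ 45°N, 82°E

From cos δ = sin φ₁ sin φ₂ + cos φ₁ cos φ₂ cos Δλ, the central angle is δ ≈ 2.117 rad (121.3°).
Interpolate at f = 0.78 with slerp weights a = sin((1−f)δ)/sin δ ≈ 0.526, b = sin(fδ)/sin δ ≈ 1.167.
p = a·p₁ + b·p₂ ≈ (0.102, 0.703, 0.704); φ = arcsin(p_z) ≈ 44.74°, λ = atan2(p_y, p_x) ≈ 81.78°.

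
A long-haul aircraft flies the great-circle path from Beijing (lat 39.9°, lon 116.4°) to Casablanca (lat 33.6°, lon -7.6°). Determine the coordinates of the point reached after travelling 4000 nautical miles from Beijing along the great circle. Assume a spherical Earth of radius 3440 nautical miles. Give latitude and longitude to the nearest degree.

Write both endpoints as unit vectors p₁, p₂ with components (cos φ cos λ, cos φ sin λ, sin φ).
The central angle between the endpoints is δ = arccos(p₁·p₂) ≈ 1.573 rad (90.1°). The total great-circle distance is δ·R ≈ 1.573 × 3440 ≈ 5412 nmi, so the target fraction is f = 4000/5412 ≈ 0.739.
Interpolate at f ≈ 0.739 with slerp weights a = sin((1−f)δ)/sin δ ≈ 0.399, b = sin(fδ)/sin δ ≈ 0.918.
p = a·p₁ + b·p₂ ≈ (0.622, 0.173, 0.764); φ = arcsin(p_z) ≈ 49.81°, λ = atan2(p_y, p_x) ≈ 15.55°.

≈ lat 50°, lon 16°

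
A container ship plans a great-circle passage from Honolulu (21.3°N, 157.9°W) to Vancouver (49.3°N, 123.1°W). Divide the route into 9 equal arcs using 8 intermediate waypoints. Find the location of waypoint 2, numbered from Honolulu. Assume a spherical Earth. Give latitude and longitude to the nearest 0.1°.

The haversine formula gives a central angle δ ≈ 0.685 rad (39.3°) between the endpoints.
Interpolate at f = 2/9 with slerp weights a = sin((1−f)δ)/sin δ ≈ 0.803, b = sin(fδ)/sin δ ≈ 0.240.
p = a·p₁ + b·p₂ ≈ (-0.778, -0.412, 0.473); φ = arcsin(p_z) ≈ 28.25°, λ = atan2(p_y, p_x) ≈ -152.09°.

≈ (28.3°N, 152.1°W)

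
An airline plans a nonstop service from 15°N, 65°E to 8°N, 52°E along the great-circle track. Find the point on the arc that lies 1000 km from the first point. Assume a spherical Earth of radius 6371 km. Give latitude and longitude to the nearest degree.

From cos δ = sin φ₁ sin φ₂ + cos φ₁ cos φ₂ cos Δλ, the central angle is δ ≈ 0.254 rad (14.5°). The total great-circle distance is δ·R ≈ 0.254 × 6371 ≈ 1615 km, so the target fraction is f = 1000/1615 ≈ 0.619.
Interpolate at f ≈ 0.619 with slerp weights a = sin((1−f)δ)/sin δ ≈ 0.384, b = sin(fδ)/sin δ ≈ 0.623.
p = a·p₁ + b·p₂ ≈ (0.537, 0.823, 0.186); φ = arcsin(p_z) ≈ 10.73°, λ = atan2(p_y, p_x) ≈ 56.88°.

≈ 11°N, 57°E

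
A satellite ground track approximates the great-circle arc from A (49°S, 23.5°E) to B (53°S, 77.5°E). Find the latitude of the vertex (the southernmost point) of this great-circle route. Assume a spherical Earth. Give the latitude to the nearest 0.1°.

The great circle lies in the plane with unit normal n̂ = (p₁ × p₂)/|p₁ × p₂|.
Here n̂_z ≈ +0.580; the vertex latitude is φ_max = arccos|n̂_z| ≈ 54.5°.

≈ 54.5°S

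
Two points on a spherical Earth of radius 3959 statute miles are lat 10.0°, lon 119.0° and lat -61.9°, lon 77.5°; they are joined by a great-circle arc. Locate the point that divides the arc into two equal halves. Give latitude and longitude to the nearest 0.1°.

The haversine formula gives a central angle δ ≈ 1.375 rad (78.8°) between the endpoints.
Interpolate at f = 1/2 with slerp weights a = sin((1−f)δ)/sin δ ≈ 0.647, b = sin(fδ)/sin δ ≈ 0.647.
p = a·p₁ + b·p₂ ≈ (-0.243, 0.855, -0.458); φ = arcsin(p_z) ≈ -27.29°, λ = atan2(p_y, p_x) ≈ 105.87°.

≈ lat -27.3°, lon 105.9°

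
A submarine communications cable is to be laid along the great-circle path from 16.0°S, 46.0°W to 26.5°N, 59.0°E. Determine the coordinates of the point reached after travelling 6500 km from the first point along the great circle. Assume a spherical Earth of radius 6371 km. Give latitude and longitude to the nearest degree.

≈ 10°N, 7°E

Write both endpoints as unit vectors p₁, p₂ with components (cos φ cos λ, cos φ sin λ, sin φ).
The central angle between the endpoints is δ = arccos(p₁·p₂) ≈ 1.924 rad (110.2°). The total great-circle distance is δ·R ≈ 1.924 × 6371 ≈ 12256 km, so the target fraction is f = 6500/12256 ≈ 0.530.
Interpolate at f ≈ 0.530 with slerp weights a = sin((1−f)δ)/sin δ ≈ 0.837, b = sin(fδ)/sin δ ≈ 0.908.
p = a·p₁ + b·p₂ ≈ (0.978, 0.118, 0.175); φ = arcsin(p_z) ≈ 10.05°, λ = atan2(p_y, p_x) ≈ 6.88°.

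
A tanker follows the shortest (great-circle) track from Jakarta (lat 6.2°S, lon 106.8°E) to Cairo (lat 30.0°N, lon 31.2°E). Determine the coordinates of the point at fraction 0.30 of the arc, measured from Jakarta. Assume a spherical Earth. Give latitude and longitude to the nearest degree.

≈ lat 7°N, lon 86°E

Write both endpoints as unit vectors p₁, p₂ with components (cos φ cos λ, cos φ sin λ, sin φ).
The central angle between the endpoints is δ = arccos(p₁·p₂) ≈ 1.410 rad (80.8°).
Interpolate at f = 0.30 with slerp weights a = sin((1−f)δ)/sin δ ≈ 0.845, b = sin(fδ)/sin δ ≈ 0.416.
p = a·p₁ + b·p₂ ≈ (0.065, 0.991, 0.117); φ = arcsin(p_z) ≈ 6.70°, λ = atan2(p_y, p_x) ≈ 86.24°.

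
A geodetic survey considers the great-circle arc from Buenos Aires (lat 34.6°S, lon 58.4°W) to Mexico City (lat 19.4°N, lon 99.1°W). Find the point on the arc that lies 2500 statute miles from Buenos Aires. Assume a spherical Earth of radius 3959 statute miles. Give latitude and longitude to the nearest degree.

Convert each endpoint to a unit vector on the sphere (x = cos φ cos λ, y = cos φ sin λ, z = sin φ).
The central angle between the endpoints is δ = arccos(p₁·p₂) ≈ 1.159 rad (66.4°). The total great-circle distance is δ·R ≈ 1.159 × 3959 ≈ 4590 mi, so the target fraction is f = 2500/4590 ≈ 0.545.
Interpolate at f ≈ 0.545 with slerp weights a = sin((1−f)δ)/sin δ ≈ 0.550, b = sin(fδ)/sin δ ≈ 0.644.
p = a·p₁ + b·p₂ ≈ (0.141, -0.985, -0.098); φ = arcsin(p_z) ≈ -5.63°, λ = atan2(p_y, p_x) ≈ -81.86°.

≈ lat 6°S, lon 82°W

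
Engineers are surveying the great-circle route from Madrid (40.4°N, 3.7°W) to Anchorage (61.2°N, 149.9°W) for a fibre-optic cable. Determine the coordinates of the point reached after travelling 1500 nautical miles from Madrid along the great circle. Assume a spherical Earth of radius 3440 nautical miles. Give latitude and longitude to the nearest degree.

≈ 64°N, 19°W

Write both endpoints as unit vectors p₁, p₂ with components (cos φ cos λ, cos φ sin λ, sin φ).
The central angle between the endpoints is δ = arccos(p₁·p₂) ≈ 1.305 rad (74.7°). The total great-circle distance is δ·R ≈ 1.305 × 3440 ≈ 4488 nmi, so the target fraction is f = 1500/4488 ≈ 0.334.
Interpolate at f ≈ 0.334 with slerp weights a = sin((1−f)δ)/sin δ ≈ 0.791, b = sin(fδ)/sin δ ≈ 0.438.
p = a·p₁ + b·p₂ ≈ (0.419, -0.145, 0.896); φ = arcsin(p_z) ≈ 63.70°, λ = atan2(p_y, p_x) ≈ -19.05°.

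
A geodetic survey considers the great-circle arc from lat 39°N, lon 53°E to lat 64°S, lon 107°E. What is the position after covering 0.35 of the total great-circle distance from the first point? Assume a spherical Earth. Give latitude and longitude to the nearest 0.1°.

≈ lat 2.1°N, lon 66.9°E

Convert each endpoint to a unit vector on the sphere (x = cos φ cos λ, y = cos φ sin λ, z = sin φ).
The central angle between the endpoints is δ = arccos(p₁·p₂) ≈ 1.945 rad (111.4°).
Interpolate at f = 0.35 with slerp weights a = sin((1−f)δ)/sin δ ≈ 1.024, b = sin(fδ)/sin δ ≈ 0.676.
p = a·p₁ + b·p₂ ≈ (0.392, 0.919, 0.037); φ = arcsin(p_z) ≈ 2.11°, λ = atan2(p_y, p_x) ≈ 66.88°.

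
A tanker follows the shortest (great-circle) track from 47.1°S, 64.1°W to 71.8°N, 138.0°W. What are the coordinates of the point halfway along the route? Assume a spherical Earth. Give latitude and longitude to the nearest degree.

≈ 15°N, 85°W

The haversine formula gives a central angle δ ≈ 2.261 rad (129.6°) between the endpoints.
Interpolate at f = 1/2 with slerp weights a = sin((1−f)δ)/sin δ ≈ 1.174, b = sin(fδ)/sin δ ≈ 1.174.
p = a·p₁ + b·p₂ ≈ (0.077, -0.964, 0.255); φ = arcsin(p_z) ≈ 14.78°, λ = atan2(p_y, p_x) ≈ -85.46°.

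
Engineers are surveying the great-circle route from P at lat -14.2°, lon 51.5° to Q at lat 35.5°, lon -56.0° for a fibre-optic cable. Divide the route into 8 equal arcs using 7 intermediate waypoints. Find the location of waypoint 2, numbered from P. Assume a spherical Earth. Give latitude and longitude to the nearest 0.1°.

≈ lat 1.8°, lon 28.2°

Convert each endpoint to a unit vector on the sphere (x = cos φ cos λ, y = cos φ sin λ, z = sin φ).
The central angle between the endpoints is δ = arccos(p₁·p₂) ≈ 1.960 rad (112.3°).
Interpolate at f = 2/8 with slerp weights a = sin((1−f)δ)/sin δ ≈ 1.076, b = sin(fδ)/sin δ ≈ 0.509.
p = a·p₁ + b·p₂ ≈ (0.881, 0.473, 0.032); φ = arcsin(p_z) ≈ 1.81°, λ = atan2(p_y, p_x) ≈ 28.22°.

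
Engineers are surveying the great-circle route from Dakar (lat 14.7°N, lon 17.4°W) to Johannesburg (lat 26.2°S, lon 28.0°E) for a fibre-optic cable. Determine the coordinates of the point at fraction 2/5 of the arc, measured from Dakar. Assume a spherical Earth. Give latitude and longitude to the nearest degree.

Convert each endpoint to a unit vector on the sphere (x = cos φ cos λ, y = cos φ sin λ, z = sin φ).
The central angle between the endpoints is δ = arccos(p₁·p₂) ≈ 1.050 rad (60.2°).
Interpolate at f = 2/5 with slerp weights a = sin((1−f)δ)/sin δ ≈ 0.679, b = sin(fδ)/sin δ ≈ 0.470.
p = a·p₁ + b·p₂ ≈ (0.999, 0.002, -0.035); φ = arcsin(p_z) ≈ -2.02°, λ = atan2(p_y, p_x) ≈ 0.09°.

≈ lat 2°S, lon 0°E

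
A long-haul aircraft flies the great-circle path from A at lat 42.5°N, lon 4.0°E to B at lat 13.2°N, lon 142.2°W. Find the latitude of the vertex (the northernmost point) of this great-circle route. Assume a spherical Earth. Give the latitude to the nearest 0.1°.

≈ 63.6°N

The great circle lies in the plane with unit normal n̂ = (p₁ × p₂)/|p₁ × p₂|.
Here n̂_z ≈ -0.445; the vertex latitude is φ_max = arccos|n̂_z| ≈ 63.6°.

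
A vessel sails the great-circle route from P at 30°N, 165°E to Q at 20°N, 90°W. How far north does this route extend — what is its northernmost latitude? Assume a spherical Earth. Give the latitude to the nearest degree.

≈ 38°N

The great circle lies in the plane with unit normal n̂ = (p₁ × p₂)/|p₁ × p₂|.
Here n̂_z ≈ +0.787; the vertex latitude is φ_max = arccos|n̂_z| ≈ 38.1°.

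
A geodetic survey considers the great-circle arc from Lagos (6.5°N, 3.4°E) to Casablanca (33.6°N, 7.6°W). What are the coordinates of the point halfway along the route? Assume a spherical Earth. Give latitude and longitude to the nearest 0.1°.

≈ 20.1°N, 1.6°W

Convert each endpoint to a unit vector on the sphere (x = cos φ cos λ, y = cos φ sin λ, z = sin φ).
The central angle between the endpoints is δ = arccos(p₁·p₂) ≈ 0.505 rad (29.0°).
Interpolate at f = 1/2 with slerp weights a = sin((1−f)δ)/sin δ ≈ 0.516, b = sin(fδ)/sin δ ≈ 0.516.
p = a·p₁ + b·p₂ ≈ (0.939, -0.026, 0.344); φ = arcsin(p_z) ≈ 20.13°, λ = atan2(p_y, p_x) ≈ -1.61°.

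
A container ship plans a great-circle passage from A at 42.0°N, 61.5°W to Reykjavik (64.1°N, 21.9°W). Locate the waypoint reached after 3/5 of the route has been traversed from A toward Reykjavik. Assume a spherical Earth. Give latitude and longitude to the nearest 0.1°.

Write both endpoints as unit vectors p₁, p₂ with components (cos φ cos λ, cos φ sin λ, sin φ).
The central angle between the endpoints is δ = arccos(p₁·p₂) ≈ 0.551 rad (31.6°).
Interpolate at f = 3/5 with slerp weights a = sin((1−f)δ)/sin δ ≈ 0.418, b = sin(fδ)/sin δ ≈ 0.620.
p = a·p₁ + b·p₂ ≈ (0.399, -0.374, 0.837); φ = arcsin(p_z) ≈ 56.84°, λ = atan2(p_y, p_x) ≈ -43.10°.

≈ 56.8°N, 43.1°W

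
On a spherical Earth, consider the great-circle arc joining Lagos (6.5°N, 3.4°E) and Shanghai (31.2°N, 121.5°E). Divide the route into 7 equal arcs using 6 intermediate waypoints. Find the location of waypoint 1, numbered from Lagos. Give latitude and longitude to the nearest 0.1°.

≈ (15.6°N, 16.4°E)

From cos δ = sin φ₁ sin φ₂ + cos φ₁ cos φ₂ cos Δλ, the central angle is δ ≈ 1.919 rad (110.0°).
Interpolate at f = 1/7 with slerp weights a = sin((1−f)δ)/sin δ ≈ 1.061, b = sin(fδ)/sin δ ≈ 0.288.
p = a·p₁ + b·p₂ ≈ (0.924, 0.273, 0.269); φ = arcsin(p_z) ≈ 15.63°, λ = atan2(p_y, p_x) ≈ 16.45°.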